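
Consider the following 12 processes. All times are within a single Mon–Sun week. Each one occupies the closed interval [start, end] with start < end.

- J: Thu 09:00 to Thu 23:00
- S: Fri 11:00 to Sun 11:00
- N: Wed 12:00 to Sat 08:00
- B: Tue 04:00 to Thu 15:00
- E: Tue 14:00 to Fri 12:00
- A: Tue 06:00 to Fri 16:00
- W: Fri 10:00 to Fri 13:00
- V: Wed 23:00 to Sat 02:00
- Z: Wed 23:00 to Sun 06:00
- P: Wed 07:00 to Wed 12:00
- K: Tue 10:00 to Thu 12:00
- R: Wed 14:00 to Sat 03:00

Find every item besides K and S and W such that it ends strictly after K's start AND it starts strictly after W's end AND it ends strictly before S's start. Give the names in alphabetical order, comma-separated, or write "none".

Conditions: its end is strictly after K's start (X.end > Tue 10:00) AND its start is strictly after W's end (X.start > Fri 13:00) AND its end is strictly before S's start (X.end < Fri 11:00).
A: end Fri 16:00 > Tue 10:00? ✓; start Tue 06:00 > Fri 13:00? ✗; end Fri 16:00 < Fri 11:00? ✗ → no.
B: end Thu 15:00 > Tue 10:00? ✓; start Tue 04:00 > Fri 13:00? ✗; end Thu 15:00 < Fri 11:00? ✓ → no.
E: end Fri 12:00 > Tue 10:00? ✓; start Tue 14:00 > Fri 13:00? ✗; end Fri 12:00 < Fri 11:00? ✗ → no.
J: end Thu 23:00 > Tue 10:00? ✓; start Thu 09:00 > Fri 13:00? ✗; end Thu 23:00 < Fri 11:00? ✓ → no.
N: end Sat 08:00 > Tue 10:00? ✓; start Wed 12:00 > Fri 13:00? ✗; end Sat 08:00 < Fri 11:00? ✗ → no.
P: end Wed 12:00 > Tue 10:00? ✓; start Wed 07:00 > Fri 13:00? ✗; end Wed 12:00 < Fri 11:00? ✓ → no.
R: end Sat 03:00 > Tue 10:00? ✓; start Wed 14:00 > Fri 13:00? ✗; end Sat 03:00 < Fri 11:00? ✗ → no.
V: end Sat 02:00 > Tue 10:00? ✓; start Wed 23:00 > Fri 13:00? ✗; end Sat 02:00 < Fri 11:00? ✗ → no.
Z: end Sun 06:00 > Tue 10:00? ✓; start Wed 23:00 > Fri 13:00? ✗; end Sun 06:00 < Fri 11:00? ✗ → no.
Result: none.

none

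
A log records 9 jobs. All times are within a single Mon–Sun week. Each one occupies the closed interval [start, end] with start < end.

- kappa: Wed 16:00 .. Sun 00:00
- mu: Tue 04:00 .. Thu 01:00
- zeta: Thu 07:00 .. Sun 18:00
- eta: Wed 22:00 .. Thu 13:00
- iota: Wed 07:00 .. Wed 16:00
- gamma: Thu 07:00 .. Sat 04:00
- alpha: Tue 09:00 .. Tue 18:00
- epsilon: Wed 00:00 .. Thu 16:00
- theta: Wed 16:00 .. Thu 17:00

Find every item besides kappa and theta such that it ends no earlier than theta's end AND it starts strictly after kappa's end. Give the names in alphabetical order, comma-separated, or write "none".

none

Conditions: its end is no earlier than theta's end (X.end >= Thu 17:00) AND its start is strictly after kappa's end (X.start > Sun 00:00).
alpha: end Tue 18:00 >= Thu 17:00? ✗; start Tue 09:00 > Sun 00:00? ✗ → no.
epsilon: end Thu 16:00 >= Thu 17:00? ✗; start Wed 00:00 > Sun 00:00? ✗ → no.
eta: end Thu 13:00 >= Thu 17:00? ✗; start Wed 22:00 > Sun 00:00? ✗ → no.
gamma: end Sat 04:00 >= Thu 17:00? ✓; start Thu 07:00 > Sun 00:00? ✗ → no.
iota: end Wed 16:00 >= Thu 17:00? ✗; start Wed 07:00 > Sun 00:00? ✗ → no.
mu: end Thu 01:00 >= Thu 17:00? ✗; start Tue 04:00 > Sun 00:00? ✗ → no.
zeta: end Sun 18:00 >= Thu 17:00? ✓; start Thu 07:00 > Sun 00:00? ✗ → no.
Result: none.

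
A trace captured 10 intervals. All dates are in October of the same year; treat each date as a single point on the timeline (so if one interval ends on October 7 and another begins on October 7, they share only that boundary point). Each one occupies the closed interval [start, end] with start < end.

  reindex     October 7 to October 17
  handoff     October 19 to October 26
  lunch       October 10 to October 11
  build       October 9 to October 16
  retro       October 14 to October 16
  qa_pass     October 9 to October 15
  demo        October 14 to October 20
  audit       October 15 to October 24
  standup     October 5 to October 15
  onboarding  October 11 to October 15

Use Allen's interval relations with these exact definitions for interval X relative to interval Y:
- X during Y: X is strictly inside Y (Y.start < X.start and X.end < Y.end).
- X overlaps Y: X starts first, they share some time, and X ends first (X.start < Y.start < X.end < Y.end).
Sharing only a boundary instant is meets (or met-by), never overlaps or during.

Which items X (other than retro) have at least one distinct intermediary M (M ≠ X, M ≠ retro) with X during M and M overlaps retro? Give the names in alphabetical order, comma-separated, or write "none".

Target retro = [October 14, October 16].
Intermediaries M with M overlaps retro: onboarding, qa_pass, standup.
Via onboarding — items with X during onboarding: none.
Via qa_pass — items with X during qa_pass: lunch.
Via standup — items with X during standup: lunch.
Union: lunch.

lunch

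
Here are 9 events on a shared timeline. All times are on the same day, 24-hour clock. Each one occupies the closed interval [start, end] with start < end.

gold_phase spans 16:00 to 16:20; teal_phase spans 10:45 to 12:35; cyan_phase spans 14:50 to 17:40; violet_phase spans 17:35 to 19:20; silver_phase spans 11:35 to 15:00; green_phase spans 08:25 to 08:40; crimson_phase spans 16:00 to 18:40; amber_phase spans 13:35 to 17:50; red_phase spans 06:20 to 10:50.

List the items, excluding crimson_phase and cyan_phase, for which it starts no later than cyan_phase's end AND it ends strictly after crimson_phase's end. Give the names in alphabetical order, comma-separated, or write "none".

Conditions: its start is no later than cyan_phase's end (X.start <= 17:40) AND its end is strictly after crimson_phase's end (X.end > 18:40).
amber_phase: start 13:35 <= 17:40? ✓; end 17:50 > 18:40? ✗ → no.
gold_phase: start 16:00 <= 17:40? ✓; end 16:20 > 18:40? ✗ → no.
green_phase: start 08:25 <= 17:40? ✓; end 08:40 > 18:40? ✗ → no.
red_phase: start 06:20 <= 17:40? ✓; end 10:50 > 18:40? ✗ → no.
silver_phase: start 11:35 <= 17:40? ✓; end 15:00 > 18:40? ✗ → no.
teal_phase: start 10:45 <= 17:40? ✓; end 12:35 > 18:40? ✗ → no.
violet_phase: start 17:35 <= 17:40? ✓; end 19:20 > 18:40? ✓ → yes.
Result: violet_phase.

violet_phase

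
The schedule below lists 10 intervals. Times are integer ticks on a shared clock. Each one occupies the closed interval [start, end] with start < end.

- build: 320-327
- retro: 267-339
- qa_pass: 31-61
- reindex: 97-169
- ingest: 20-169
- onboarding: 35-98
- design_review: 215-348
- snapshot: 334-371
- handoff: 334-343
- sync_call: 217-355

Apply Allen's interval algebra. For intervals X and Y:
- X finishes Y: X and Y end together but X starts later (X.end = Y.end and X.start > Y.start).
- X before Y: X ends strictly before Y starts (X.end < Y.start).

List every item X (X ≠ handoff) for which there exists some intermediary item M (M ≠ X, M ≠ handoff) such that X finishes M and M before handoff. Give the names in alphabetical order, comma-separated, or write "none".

Target handoff = [334, 343].
Intermediaries M with M before handoff: build, ingest, onboarding, qa_pass, reindex.
Via build — items with X finishes build: none.
Via ingest — items with X finishes ingest: reindex.
Via onboarding — items with X finishes onboarding: none.
Via qa_pass — items with X finishes qa_pass: none.
Via reindex — items with X finishes reindex: none.
Union: reindex.

reindex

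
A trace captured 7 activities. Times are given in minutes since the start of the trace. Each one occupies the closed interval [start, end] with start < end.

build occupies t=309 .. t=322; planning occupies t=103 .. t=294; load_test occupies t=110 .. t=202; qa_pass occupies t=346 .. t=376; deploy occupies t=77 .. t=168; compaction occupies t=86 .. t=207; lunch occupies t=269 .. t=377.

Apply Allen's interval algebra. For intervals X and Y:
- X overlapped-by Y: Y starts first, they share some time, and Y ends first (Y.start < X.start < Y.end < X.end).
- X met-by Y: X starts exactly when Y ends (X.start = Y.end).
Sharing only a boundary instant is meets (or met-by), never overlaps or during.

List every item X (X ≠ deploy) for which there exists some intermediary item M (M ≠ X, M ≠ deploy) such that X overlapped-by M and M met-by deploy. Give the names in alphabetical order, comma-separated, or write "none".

none

Target deploy = [t=77, t=168].
Intermediaries M with M met-by deploy: none.
Union: none.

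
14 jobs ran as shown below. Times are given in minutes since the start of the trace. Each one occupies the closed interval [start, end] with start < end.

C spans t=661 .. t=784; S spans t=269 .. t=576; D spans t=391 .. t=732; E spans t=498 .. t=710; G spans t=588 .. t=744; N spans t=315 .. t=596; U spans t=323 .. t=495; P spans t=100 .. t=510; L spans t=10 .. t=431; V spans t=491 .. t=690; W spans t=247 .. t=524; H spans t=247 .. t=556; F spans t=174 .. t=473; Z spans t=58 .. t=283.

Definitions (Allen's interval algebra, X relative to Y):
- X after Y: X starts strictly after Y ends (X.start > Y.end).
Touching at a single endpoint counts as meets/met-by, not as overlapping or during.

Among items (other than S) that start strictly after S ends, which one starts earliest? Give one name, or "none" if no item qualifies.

Target S = [t=269, t=576].
C [t=661, t=784] → after → candidate.
D [t=391, t=732] → overlapped-by → excluded.
E [t=498, t=710] → overlapped-by → excluded.
F [t=174, t=473] → overlaps → excluded.
G [t=588, t=744] → after → candidate.
H [t=247, t=556] → overlaps → excluded.
L [t=10, t=431] → overlaps → excluded.
N [t=315, t=596] → overlapped-by → excluded.
P [t=100, t=510] → overlaps → excluded.
U [t=323, t=495] → during → excluded.
V [t=491, t=690] → overlapped-by → excluded.
W [t=247, t=524] → overlaps → excluded.
Z [t=58, t=283] → overlaps → excluded.
Among candidates, earliest start is t=588 → G.

G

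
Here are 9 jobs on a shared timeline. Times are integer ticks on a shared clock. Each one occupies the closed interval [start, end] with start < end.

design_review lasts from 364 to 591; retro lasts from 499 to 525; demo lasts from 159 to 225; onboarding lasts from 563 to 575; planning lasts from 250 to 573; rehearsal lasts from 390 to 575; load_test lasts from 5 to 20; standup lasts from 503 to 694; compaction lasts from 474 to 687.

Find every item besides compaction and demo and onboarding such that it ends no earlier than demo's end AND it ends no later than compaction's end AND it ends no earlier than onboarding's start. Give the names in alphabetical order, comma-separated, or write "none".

design_review, planning, rehearsal

Conditions: its end is no earlier than demo's end (X.end >= 225) AND its end is no later than compaction's end (X.end <= 687) AND its end is no earlier than onboarding's start (X.end >= 563).
design_review: end 591 >= 225? ✓; end 591 <= 687? ✓; end 591 >= 563? ✓ → yes.
load_test: end 20 >= 225? ✗; end 20 <= 687? ✓; end 20 >= 563? ✗ → no.
planning: end 573 >= 225? ✓; end 573 <= 687? ✓; end 573 >= 563? ✓ → yes.
rehearsal: end 575 >= 225? ✓; end 575 <= 687? ✓; end 575 >= 563? ✓ → yes.
retro: end 525 >= 225? ✓; end 525 <= 687? ✓; end 525 >= 563? ✗ → no.
standup: end 694 >= 225? ✓; end 694 <= 687? ✗; end 694 >= 563? ✓ → no.
Result: design_review, planning, rehearsal.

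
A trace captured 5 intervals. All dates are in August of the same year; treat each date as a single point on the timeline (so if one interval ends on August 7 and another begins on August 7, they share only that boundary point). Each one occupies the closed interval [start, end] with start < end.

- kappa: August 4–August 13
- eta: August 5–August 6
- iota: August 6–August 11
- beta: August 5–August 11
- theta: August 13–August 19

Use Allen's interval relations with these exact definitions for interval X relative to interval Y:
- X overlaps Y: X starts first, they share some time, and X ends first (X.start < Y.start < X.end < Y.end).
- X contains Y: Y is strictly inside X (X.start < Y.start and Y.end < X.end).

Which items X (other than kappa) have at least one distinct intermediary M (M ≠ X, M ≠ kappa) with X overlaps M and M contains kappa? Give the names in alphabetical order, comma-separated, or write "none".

none

Target kappa = [August 4, August 13].
Intermediaries M with M contains kappa: none.
Union: none.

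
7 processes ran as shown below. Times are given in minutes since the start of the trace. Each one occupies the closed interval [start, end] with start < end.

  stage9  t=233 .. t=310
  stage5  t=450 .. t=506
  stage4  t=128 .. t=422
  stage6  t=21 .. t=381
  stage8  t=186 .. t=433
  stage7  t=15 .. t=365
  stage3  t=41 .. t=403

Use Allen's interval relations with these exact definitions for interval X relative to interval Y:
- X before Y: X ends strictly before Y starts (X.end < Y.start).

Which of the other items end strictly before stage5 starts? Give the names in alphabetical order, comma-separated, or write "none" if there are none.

stage3, stage4, stage6, stage7, stage8, stage9

Target stage5 = [t=450, t=506].
stage3 [t=41, t=403] → before → yes.
stage4 [t=128, t=422] → before → yes.
stage6 [t=21, t=381] → before → yes.
stage7 [t=15, t=365] → before → yes.
stage8 [t=186, t=433] → before → yes.
stage9 [t=233, t=310] → before → yes.
Result: stage3, stage4, stage6, stage7, stage8, stage9.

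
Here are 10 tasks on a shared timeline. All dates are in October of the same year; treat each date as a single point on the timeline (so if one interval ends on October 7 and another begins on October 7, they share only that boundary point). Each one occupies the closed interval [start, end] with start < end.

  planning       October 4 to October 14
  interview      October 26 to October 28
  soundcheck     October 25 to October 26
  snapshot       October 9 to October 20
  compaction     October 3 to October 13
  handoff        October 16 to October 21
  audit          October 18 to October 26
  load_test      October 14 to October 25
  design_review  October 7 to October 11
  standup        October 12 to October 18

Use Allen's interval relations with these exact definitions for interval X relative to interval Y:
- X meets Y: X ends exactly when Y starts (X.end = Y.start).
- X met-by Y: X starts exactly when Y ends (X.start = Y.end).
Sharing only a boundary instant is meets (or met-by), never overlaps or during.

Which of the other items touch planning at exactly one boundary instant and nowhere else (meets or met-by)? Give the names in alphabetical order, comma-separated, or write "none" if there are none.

Target planning = [October 4, October 14].
audit [October 18, October 26] → after → no.
compaction [October 3, October 13] → overlaps → no.
design_review [October 7, October 11] → during → no.
handoff [October 16, October 21] → after → no.
interview [October 26, October 28] → after → no.
load_test [October 14, October 25] → met-by → yes.
snapshot [October 9, October 20] → overlapped-by → no.
soundcheck [October 25, October 26] → after → no.
standup [October 12, October 18] → overlapped-by → no.
Result: load_test.

load_test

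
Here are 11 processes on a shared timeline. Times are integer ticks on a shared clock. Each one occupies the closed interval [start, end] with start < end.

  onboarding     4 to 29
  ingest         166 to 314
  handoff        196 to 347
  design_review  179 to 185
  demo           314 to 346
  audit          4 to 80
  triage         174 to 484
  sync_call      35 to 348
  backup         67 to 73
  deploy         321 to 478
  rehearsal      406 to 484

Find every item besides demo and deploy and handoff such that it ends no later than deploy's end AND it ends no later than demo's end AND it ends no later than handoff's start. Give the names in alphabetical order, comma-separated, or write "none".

Conditions: its end is no later than deploy's end (X.end <= 478) AND its end is no later than demo's end (X.end <= 346) AND its end is no later than handoff's start (X.end <= 196).
audit: end 80 <= 478? ✓; end 80 <= 346? ✓; end 80 <= 196? ✓ → yes.
backup: end 73 <= 478? ✓; end 73 <= 346? ✓; end 73 <= 196? ✓ → yes.
design_review: end 185 <= 478? ✓; end 185 <= 346? ✓; end 185 <= 196? ✓ → yes.
ingest: end 314 <= 478? ✓; end 314 <= 346? ✓; end 314 <= 196? ✗ → no.
onboarding: end 29 <= 478? ✓; end 29 <= 346? ✓; end 29 <= 196? ✓ → yes.
rehearsal: end 484 <= 478? ✗; end 484 <= 346? ✗; end 484 <= 196? ✗ → no.
sync_call: end 348 <= 478? ✓; end 348 <= 346? ✗; end 348 <= 196? ✗ → no.
triage: end 484 <= 478? ✗; end 484 <= 346? ✗; end 484 <= 196? ✗ → no.
Result: audit, backup, design_review, onboarding.

audit, backup, design_review, onboarding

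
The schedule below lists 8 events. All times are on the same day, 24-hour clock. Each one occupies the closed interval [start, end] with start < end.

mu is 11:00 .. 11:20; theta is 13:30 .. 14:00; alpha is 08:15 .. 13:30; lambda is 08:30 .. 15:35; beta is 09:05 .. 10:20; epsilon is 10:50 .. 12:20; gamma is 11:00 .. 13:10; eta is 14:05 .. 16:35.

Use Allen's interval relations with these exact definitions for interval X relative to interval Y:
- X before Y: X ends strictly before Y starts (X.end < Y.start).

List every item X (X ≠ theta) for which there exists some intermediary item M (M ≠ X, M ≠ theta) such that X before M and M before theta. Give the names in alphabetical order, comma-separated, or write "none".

beta

Target theta = [13:30, 14:00].
Intermediaries M with M before theta: beta, epsilon, gamma, mu.
Via beta — items with X before beta: none.
Via epsilon — items with X before epsilon: beta.
Via gamma — items with X before gamma: beta.
Via mu — items with X before mu: beta.
Union: beta.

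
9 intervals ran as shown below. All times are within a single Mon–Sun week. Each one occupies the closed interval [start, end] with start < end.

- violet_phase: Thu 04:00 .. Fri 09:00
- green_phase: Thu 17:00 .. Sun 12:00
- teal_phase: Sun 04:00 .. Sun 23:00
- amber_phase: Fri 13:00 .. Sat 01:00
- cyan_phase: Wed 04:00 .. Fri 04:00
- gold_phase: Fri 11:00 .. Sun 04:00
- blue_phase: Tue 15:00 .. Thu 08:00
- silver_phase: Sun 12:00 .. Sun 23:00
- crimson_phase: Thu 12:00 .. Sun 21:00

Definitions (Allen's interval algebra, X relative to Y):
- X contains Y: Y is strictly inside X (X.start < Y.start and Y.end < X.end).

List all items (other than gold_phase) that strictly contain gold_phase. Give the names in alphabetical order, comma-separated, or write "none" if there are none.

Target gold_phase = [Fri 11:00, Sun 04:00].
amber_phase [Fri 13:00, Sat 01:00] → during → no.
blue_phase [Tue 15:00, Thu 08:00] → before → no.
crimson_phase [Thu 12:00, Sun 21:00] → contains → yes.
cyan_phase [Wed 04:00, Fri 04:00] → before → no.
green_phase [Thu 17:00, Sun 12:00] → contains → yes.
silver_phase [Sun 12:00, Sun 23:00] → after → no.
teal_phase [Sun 04:00, Sun 23:00] → met-by → no.
violet_phase [Thu 04:00, Fri 09:00] → before → no.
Result: crimson_phase, green_phase.

crimson_phase, green_phase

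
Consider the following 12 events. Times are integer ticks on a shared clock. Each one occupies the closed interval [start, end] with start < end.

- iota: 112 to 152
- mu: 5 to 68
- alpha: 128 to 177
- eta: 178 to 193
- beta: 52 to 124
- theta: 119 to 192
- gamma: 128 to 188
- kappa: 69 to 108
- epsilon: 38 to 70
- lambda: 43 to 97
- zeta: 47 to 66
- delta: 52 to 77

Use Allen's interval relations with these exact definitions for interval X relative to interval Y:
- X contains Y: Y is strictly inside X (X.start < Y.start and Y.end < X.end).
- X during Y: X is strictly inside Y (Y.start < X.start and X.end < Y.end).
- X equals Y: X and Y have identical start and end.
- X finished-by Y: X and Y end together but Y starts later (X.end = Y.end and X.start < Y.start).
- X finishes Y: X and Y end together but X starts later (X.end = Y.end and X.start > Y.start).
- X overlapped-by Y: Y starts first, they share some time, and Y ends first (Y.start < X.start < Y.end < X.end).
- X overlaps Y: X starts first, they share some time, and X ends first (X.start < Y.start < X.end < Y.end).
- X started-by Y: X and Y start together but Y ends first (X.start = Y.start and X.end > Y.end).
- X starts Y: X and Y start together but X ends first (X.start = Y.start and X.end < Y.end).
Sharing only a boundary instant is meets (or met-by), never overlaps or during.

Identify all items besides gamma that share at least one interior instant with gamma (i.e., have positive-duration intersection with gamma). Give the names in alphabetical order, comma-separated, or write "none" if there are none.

alpha, eta, iota, theta

Target gamma = [128, 188].
alpha [128, 177] → starts → yes.
beta [52, 124] → before → no.
delta [52, 77] → before → no.
epsilon [38, 70] → before → no.
eta [178, 193] → overlapped-by → yes.
iota [112, 152] → overlaps → yes.
kappa [69, 108] → before → no.
lambda [43, 97] → before → no.
mu [5, 68] → before → no.
theta [119, 192] → contains → yes.
zeta [47, 66] → before → no.
Result: alpha, eta, iota, theta.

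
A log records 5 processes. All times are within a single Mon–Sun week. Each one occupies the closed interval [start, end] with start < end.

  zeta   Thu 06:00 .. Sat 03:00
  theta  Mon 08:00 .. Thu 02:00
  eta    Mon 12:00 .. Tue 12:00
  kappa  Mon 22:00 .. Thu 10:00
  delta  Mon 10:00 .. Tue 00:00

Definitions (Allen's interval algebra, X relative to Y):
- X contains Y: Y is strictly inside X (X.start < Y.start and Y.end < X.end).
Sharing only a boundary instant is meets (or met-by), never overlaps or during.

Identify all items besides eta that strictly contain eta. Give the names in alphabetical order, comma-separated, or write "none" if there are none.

theta

Target eta = [Mon 12:00, Tue 12:00].
delta [Mon 10:00, Tue 00:00] → overlaps → no.
kappa [Mon 22:00, Thu 10:00] → overlapped-by → no.
theta [Mon 08:00, Thu 02:00] → contains → yes.
zeta [Thu 06:00, Sat 03:00] → after → no.
Result: theta.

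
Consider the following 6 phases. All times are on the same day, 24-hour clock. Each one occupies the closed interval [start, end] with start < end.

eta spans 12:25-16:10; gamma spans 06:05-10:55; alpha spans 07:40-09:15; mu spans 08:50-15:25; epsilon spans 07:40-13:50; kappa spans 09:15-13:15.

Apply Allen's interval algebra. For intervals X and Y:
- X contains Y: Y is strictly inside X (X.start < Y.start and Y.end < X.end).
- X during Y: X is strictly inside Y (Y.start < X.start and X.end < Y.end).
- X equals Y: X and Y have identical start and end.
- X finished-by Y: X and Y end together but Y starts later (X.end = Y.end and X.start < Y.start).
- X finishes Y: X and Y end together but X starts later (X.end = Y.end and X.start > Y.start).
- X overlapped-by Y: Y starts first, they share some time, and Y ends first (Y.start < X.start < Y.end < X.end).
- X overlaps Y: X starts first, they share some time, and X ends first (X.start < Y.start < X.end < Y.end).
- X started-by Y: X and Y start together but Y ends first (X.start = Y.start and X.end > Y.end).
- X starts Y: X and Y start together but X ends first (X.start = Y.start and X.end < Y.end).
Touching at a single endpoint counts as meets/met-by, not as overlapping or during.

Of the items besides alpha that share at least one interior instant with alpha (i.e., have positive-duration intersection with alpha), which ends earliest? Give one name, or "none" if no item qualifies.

Target alpha = [07:40, 09:15].
epsilon [07:40, 13:50] → started-by → candidate.
eta [12:25, 16:10] → after → excluded.
gamma [06:05, 10:55] → contains → candidate.
kappa [09:15, 13:15] → met-by → excluded.
mu [08:50, 15:25] → overlapped-by → candidate.
Among candidates, earliest end is 10:55 → gamma.

gamma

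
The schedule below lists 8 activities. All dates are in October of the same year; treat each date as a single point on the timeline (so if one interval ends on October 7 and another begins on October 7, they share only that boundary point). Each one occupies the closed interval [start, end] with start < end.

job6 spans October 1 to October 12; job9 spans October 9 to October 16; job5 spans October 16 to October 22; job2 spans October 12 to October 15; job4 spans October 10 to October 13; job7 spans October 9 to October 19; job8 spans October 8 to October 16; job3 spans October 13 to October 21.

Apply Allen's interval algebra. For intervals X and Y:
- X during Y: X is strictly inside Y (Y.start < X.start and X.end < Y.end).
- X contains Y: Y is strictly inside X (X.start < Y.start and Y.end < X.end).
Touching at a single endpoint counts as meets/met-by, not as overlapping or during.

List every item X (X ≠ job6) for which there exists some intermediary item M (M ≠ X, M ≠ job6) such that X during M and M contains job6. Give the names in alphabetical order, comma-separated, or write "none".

none

Target job6 = [October 1, October 12].
Intermediaries M with M contains job6: none.
Union: none.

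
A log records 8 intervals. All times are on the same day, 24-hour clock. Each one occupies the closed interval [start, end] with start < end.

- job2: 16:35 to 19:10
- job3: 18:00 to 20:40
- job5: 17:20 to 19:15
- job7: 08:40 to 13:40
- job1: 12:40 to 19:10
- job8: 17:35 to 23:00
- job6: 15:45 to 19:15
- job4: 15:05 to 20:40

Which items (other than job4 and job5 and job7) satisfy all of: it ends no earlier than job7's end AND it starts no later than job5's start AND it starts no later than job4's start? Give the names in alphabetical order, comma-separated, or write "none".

Conditions: its end is no earlier than job7's end (X.end >= 13:40) AND its start is no later than job5's start (X.start <= 17:20) AND its start is no later than job4's start (X.start <= 15:05).
job1: end 19:10 >= 13:40? ✓; start 12:40 <= 17:20? ✓; start 12:40 <= 15:05? ✓ → yes.
job2: end 19:10 >= 13:40? ✓; start 16:35 <= 17:20? ✓; start 16:35 <= 15:05? ✗ → no.
job3: end 20:40 >= 13:40? ✓; start 18:00 <= 17:20? ✗; start 18:00 <= 15:05? ✗ → no.
job6: end 19:15 >= 13:40? ✓; start 15:45 <= 17:20? ✓; start 15:45 <= 15:05? ✗ → no.
job8: end 23:00 >= 13:40? ✓; start 17:35 <= 17:20? ✗; start 17:35 <= 15:05? ✗ → no.
Result: job1.

job1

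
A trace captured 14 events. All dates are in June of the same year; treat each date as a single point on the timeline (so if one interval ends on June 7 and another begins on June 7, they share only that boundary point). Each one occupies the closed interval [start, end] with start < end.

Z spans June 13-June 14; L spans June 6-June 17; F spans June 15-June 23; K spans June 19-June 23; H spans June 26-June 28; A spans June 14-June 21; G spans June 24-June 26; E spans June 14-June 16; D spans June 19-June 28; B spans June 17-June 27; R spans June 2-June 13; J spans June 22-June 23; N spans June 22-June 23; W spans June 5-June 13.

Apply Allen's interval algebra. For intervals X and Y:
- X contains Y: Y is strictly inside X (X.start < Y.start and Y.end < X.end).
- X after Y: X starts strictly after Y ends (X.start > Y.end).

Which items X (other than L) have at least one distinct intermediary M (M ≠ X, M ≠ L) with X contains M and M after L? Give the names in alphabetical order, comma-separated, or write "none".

Target L = [June 6, June 17].
Intermediaries M with M after L: D, G, H, J, K, N.
Via D — items with X contains D: none.
Via G — items with X contains G: B, D.
Via H — items with X contains H: none.
Via J — items with X contains J: B, D.
Via K — items with X contains K: B.
Via N — items with X contains N: B, D.
Union: B, D.

B, D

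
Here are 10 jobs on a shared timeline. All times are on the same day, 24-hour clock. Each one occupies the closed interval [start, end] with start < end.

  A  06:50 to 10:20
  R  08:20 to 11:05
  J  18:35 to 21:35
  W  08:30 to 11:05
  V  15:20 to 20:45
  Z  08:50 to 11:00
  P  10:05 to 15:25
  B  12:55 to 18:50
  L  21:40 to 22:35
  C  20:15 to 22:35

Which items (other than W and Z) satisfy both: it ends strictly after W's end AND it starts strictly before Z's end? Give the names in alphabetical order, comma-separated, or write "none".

P

Conditions: its end is strictly after W's end (X.end > 11:05) AND its start is strictly before Z's end (X.start < 11:00).
A: end 10:20 > 11:05? ✗; start 06:50 < 11:00? ✓ → no.
B: end 18:50 > 11:05? ✓; start 12:55 < 11:00? ✗ → no.
C: end 22:35 > 11:05? ✓; start 20:15 < 11:00? ✗ → no.
J: end 21:35 > 11:05? ✓; start 18:35 < 11:00? ✗ → no.
L: end 22:35 > 11:05? ✓; start 21:40 < 11:00? ✗ → no.
P: end 15:25 > 11:05? ✓; start 10:05 < 11:00? ✓ → yes.
R: end 11:05 > 11:05? ✗; start 08:20 < 11:00? ✓ → no.
V: end 20:45 > 11:05? ✓; start 15:20 < 11:00? ✗ → no.
Result: P.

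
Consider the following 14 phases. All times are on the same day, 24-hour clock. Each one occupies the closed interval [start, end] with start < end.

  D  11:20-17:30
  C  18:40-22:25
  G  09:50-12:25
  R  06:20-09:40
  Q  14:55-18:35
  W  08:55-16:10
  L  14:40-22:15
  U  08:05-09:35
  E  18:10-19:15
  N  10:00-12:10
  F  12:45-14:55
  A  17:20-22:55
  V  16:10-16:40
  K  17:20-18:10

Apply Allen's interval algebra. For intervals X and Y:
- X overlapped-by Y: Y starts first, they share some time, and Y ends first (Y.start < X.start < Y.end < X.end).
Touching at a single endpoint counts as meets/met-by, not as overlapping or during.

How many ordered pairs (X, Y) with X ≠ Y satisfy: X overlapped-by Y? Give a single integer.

Checking all 182 ordered pairs for relation 'overlapped-by'; matching pairs in alphabetical order:
(A, D): A overlapped-by D ✓
(A, L): A overlapped-by L ✓
(A, Q): A overlapped-by Q ✓
(C, E): C overlapped-by E ✓
(C, L): C overlapped-by L ✓
(D, G): D overlapped-by G ✓
(D, N): D overlapped-by N ✓
(D, W): D overlapped-by W ✓
(E, Q): E overlapped-by Q ✓
(K, D): K overlapped-by D ✓
(L, D): L overlapped-by D ✓
(L, F): L overlapped-by F ✓
(L, W): L overlapped-by W ✓
(Q, D): Q overlapped-by D ✓
(Q, W): Q overlapped-by W ✓
(W, R): W overlapped-by R ✓
(W, U): W overlapped-by U ✓
Count: 17.

17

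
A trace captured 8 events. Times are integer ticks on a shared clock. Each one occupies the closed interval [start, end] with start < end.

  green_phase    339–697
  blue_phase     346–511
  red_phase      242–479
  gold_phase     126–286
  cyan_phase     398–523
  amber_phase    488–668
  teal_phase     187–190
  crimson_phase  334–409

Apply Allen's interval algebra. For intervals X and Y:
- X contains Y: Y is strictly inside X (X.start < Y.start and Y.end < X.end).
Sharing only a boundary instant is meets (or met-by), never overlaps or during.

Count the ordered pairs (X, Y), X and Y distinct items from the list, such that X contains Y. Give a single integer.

Checking all 56 ordered pairs for relation 'contains'; matching pairs in alphabetical order:
(gold_phase, teal_phase): gold_phase contains teal_phase ✓
(green_phase, amber_phase): green_phase contains amber_phase ✓
(green_phase, blue_phase): green_phase contains blue_phase ✓
(green_phase, cyan_phase): green_phase contains cyan_phase ✓
(red_phase, crimson_phase): red_phase contains crimson_phase ✓
Count: 5.

5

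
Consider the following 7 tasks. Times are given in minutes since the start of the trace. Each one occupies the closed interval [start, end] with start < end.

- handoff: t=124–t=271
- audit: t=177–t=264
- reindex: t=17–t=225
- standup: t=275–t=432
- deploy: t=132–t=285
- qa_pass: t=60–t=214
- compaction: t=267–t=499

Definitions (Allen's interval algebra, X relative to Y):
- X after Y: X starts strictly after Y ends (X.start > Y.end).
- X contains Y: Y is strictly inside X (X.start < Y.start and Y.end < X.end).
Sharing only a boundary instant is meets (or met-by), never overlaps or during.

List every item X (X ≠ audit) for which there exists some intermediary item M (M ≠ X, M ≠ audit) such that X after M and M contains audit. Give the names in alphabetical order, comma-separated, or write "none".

standup

Target audit = [t=177, t=264].
Intermediaries M with M contains audit: deploy, handoff.
Via deploy — items with X after deploy: none.
Via handoff — items with X after handoff: standup.
Union: standup.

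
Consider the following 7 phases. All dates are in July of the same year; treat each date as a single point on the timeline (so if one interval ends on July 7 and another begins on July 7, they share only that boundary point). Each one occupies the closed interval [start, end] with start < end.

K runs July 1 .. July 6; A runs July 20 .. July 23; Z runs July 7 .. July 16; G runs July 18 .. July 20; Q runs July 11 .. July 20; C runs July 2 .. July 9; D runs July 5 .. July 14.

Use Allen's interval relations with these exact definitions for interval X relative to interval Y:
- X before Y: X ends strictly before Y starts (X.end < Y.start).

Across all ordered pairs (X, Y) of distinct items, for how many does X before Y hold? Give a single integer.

11

Checking all 42 ordered pairs for relation 'before'; matching pairs in alphabetical order:
(C, A): C before A ✓
(C, G): C before G ✓
(C, Q): C before Q ✓
(D, A): D before A ✓
(D, G): D before G ✓
(K, A): K before A ✓
(K, G): K before G ✓
(K, Q): K before Q ✓
(K, Z): K before Z ✓
(Z, A): Z before A ✓
(Z, G): Z before G ✓
Count: 11.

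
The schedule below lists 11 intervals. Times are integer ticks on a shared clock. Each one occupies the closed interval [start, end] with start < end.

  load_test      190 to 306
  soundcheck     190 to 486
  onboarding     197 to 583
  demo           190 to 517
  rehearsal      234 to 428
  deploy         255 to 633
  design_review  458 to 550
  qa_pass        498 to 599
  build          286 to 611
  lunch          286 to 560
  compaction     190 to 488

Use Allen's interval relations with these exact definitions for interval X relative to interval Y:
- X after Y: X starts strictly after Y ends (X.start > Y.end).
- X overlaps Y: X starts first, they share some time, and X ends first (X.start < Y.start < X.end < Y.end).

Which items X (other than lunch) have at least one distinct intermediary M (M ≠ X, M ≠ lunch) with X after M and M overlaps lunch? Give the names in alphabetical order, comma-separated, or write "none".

Target lunch = [286, 560].
Intermediaries M with M overlaps lunch: compaction, demo, load_test, rehearsal, soundcheck.
Via compaction — items with X after compaction: qa_pass.
Via demo — items with X after demo: none.
Via load_test — items with X after load_test: design_review, qa_pass.
Via rehearsal — items with X after rehearsal: design_review, qa_pass.
Via soundcheck — items with X after soundcheck: qa_pass.
Union: design_review, qa_pass.

design_review, qa_pass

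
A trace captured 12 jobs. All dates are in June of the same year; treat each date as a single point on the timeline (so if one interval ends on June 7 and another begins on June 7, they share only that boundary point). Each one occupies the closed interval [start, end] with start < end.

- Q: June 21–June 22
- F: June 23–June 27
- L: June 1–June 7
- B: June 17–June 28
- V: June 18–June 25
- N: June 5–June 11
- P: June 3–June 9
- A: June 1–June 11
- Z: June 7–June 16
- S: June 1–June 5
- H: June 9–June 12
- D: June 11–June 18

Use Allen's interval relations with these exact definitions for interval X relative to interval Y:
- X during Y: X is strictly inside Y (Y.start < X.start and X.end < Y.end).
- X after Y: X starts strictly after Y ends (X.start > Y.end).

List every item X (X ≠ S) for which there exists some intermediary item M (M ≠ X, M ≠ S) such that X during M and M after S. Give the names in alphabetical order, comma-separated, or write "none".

Target S = [June 1, June 5].
Intermediaries M with M after S: B, D, F, H, Q, V, Z.
Via B — items with X during B: F, Q, V.
Via D — items with X during D: none.
Via F — items with X during F: none.
Via H — items with X during H: none.
Via Q — items with X during Q: none.
Via V — items with X during V: Q.
Via Z — items with X during Z: H.
Union: F, H, Q, V.

F, H, Q, V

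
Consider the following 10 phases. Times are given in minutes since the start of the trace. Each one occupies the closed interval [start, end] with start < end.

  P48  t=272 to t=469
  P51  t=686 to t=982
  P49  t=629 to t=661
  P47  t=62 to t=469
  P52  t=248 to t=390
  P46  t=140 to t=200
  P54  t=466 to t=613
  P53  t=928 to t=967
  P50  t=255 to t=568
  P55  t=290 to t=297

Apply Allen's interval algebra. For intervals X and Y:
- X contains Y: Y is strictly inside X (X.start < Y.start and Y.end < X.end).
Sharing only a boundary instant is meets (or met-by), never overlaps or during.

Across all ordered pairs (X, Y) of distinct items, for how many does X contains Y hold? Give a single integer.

Checking all 90 ordered pairs for relation 'contains'; matching pairs in alphabetical order:
(P47, P46): P47 contains P46 ✓
(P47, P52): P47 contains P52 ✓
(P47, P55): P47 contains P55 ✓
(P48, P55): P48 contains P55 ✓
(P50, P48): P50 contains P48 ✓
(P50, P55): P50 contains P55 ✓
(P51, P53): P51 contains P53 ✓
(P52, P55): P52 contains P55 ✓
Count: 8.

8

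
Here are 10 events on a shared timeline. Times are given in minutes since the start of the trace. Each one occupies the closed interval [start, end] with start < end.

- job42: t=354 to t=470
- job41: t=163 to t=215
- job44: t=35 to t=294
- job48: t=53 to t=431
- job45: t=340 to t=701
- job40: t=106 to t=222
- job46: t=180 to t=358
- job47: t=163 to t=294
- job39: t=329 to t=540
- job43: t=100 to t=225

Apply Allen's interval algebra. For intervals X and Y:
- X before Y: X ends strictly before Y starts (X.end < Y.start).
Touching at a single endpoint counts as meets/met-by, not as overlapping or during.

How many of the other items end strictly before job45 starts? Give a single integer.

5

Target job45 = [t=340, t=701].
job39 [t=329, t=540] → overlaps → no.
job40 [t=106, t=222] → before → counts.
job41 [t=163, t=215] → before → counts.
job42 [t=354, t=470] → during → no.
job43 [t=100, t=225] → before → counts.
job44 [t=35, t=294] → before → counts.
job46 [t=180, t=358] → overlaps → no.
job47 [t=163, t=294] → before → counts.
job48 [t=53, t=431] → overlaps → no.
Total: 5.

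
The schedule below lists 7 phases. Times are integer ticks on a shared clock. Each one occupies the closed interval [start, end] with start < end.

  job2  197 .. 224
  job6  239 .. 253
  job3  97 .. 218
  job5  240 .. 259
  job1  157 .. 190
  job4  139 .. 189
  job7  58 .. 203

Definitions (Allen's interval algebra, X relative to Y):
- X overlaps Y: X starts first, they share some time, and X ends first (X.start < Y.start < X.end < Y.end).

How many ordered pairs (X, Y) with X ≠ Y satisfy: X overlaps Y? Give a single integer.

Checking all 42 ordered pairs for relation 'overlaps'; matching pairs in alphabetical order:
(job3, job2): job3 overlaps job2 ✓
(job4, job1): job4 overlaps job1 ✓
(job6, job5): job6 overlaps job5 ✓
(job7, job2): job7 overlaps job2 ✓
(job7, job3): job7 overlaps job3 ✓
Count: 5.

5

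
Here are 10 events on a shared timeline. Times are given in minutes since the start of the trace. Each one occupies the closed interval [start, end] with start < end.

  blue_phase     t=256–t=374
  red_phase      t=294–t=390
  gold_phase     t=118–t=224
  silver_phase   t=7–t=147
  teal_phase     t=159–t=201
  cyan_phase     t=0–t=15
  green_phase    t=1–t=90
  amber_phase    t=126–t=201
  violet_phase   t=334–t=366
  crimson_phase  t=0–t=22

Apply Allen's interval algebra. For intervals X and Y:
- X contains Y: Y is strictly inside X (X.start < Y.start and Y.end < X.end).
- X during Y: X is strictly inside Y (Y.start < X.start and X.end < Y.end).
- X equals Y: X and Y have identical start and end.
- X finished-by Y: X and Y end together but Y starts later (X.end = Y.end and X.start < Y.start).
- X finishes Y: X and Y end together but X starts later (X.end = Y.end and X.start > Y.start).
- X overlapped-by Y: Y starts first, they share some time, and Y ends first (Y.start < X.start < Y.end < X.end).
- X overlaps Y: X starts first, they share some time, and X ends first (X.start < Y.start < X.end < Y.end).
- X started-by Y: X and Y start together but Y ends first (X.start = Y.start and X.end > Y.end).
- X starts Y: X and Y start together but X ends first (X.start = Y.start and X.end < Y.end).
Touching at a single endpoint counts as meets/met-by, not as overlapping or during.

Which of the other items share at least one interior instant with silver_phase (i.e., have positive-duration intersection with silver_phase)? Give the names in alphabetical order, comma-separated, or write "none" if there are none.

Target silver_phase = [t=7, t=147].
amber_phase [t=126, t=201] → overlapped-by → yes.
blue_phase [t=256, t=374] → after → no.
crimson_phase [t=0, t=22] → overlaps → yes.
cyan_phase [t=0, t=15] → overlaps → yes.
gold_phase [t=118, t=224] → overlapped-by → yes.
green_phase [t=1, t=90] → overlaps → yes.
red_phase [t=294, t=390] → after → no.
teal_phase [t=159, t=201] → after → no.
violet_phase [t=334, t=366] → after → no.
Result: amber_phase, crimson_phase, cyan_phase, gold_phase, green_phase.

amber_phase, crimson_phase, cyan_phase, gold_phase, green_phase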